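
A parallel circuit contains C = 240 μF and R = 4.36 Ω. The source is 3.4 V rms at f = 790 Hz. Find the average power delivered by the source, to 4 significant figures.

ω = 2πf = 4964 rad/s
X_C = 1/(ωC) = 0.8394 Ω
Parallel: admittances add. Y = 1/R + jωC
Y = (0.2294 + j1.191) S
|Y| = 1.213 S → |Z| = 1/|Y| = 0.8243 Ω, ∠Z = −∠Y = -79.10°
I = V/|Z| = 4.125 A
P = VI cos φ = 3.4 × 4.125 × cos(-79.10°) = 2.651 W

2.651 W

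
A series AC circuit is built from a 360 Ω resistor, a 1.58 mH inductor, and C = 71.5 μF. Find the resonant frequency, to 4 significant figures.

ω₀ = 1/√(LC) = 1/√(0.00158 × 7.15e-05) = 2975 rad/s
f₀ = ω₀/(2π) = 473.5 Hz

473.5 Hz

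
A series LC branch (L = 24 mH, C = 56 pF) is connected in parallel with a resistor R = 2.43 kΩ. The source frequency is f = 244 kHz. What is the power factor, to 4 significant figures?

0.9954

ω = 2πf = 1.533e+06 rad/s
X_L = ωL = 36790 Ω
X_C = 1/(ωC) = 11650 Ω
Branch 1: Z₁ = R = 2430 Ω
Branch 2 (series LC): Z₂ = j(X_L − X_C) = j25150 Ω
Parallel: Z = Z₁Z₂/(Z₁+Z₂), |Z| = 2419 Ω, ∠Z = 5.520°
cos φ = cos(5.520°) = 0.9954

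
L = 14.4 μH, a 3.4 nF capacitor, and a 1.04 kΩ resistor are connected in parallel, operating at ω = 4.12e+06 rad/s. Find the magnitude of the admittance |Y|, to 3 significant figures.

X_L = ωL = 59.3 Ω
X_C = 1/(ωC) = 71.4 Ω
Parallel: admittances add. Y = 1/R + 1/(jωL) + jωC
Y = (0.000962 − j0.00285) S
|Y| = 0.00301 S → |Z| = 1/|Y| = 333 Ω, ∠Z = −∠Y = 71.3°

3.01 mS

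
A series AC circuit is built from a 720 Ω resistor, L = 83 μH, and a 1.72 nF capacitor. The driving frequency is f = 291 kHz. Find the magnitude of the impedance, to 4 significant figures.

738.9 Ω

ω = 2πf = 1.828e+06 rad/s
X_L = ωL = 151.8 Ω
X_C = 1/(ωC) = 318.0 Ω
Net reactance X = X_L − X_C = -166.2 Ω
Z = 720.0 − j166.2 Ω
|Z| = √(720.0² + 166.2²) = 738.9 Ω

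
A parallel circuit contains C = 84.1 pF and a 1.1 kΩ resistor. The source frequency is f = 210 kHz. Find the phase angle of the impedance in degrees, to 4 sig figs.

-6.959°

ω = 2πf = 1.319e+06 rad/s
X_C = 1/(ωC) = 9012 Ω
Parallel: admittances add. Y = 1/R + jωC
Y = (0.0009091 + j0.0001110) S
|Y| = 0.0009158 S → |Z| = 1/|Y| = 1092 Ω, ∠Z = −∠Y = -6.959°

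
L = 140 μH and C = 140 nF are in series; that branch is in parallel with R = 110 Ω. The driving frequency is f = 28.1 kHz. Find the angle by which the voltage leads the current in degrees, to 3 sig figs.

-81.9°

ω = 2πf = 176600 rad/s
X_L = ωL = 24.7 Ω
X_C = 1/(ωC) = 40.5 Ω
Branch 1: Z₁ = R = 110 Ω
Branch 2 (series LC): Z₂ = j(X_L − X_C) = −j15.7 Ω
Parallel: Z = Z₁Z₂/(Z₁+Z₂), |Z| = 15.6 Ω, ∠Z = -81.9°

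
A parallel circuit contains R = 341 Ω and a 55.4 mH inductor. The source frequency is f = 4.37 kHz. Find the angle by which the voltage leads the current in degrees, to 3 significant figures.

12.6°

ω = 2πf = 27460 rad/s
X_L = ωL = 1520 Ω
Parallel: admittances add. Y = 1/R + 1/(jωL)
Y = (0.00293 − j0.000657) S
|Y| = 0.00301 S → |Z| = 1/|Y| = 333 Ω, ∠Z = −∠Y = 12.6°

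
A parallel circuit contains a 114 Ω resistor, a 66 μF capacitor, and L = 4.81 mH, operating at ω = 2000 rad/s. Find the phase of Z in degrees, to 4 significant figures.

X_L = ωL = 9.620 Ω
X_C = 1/(ωC) = 7.576 Ω
Parallel: admittances add. Y = 1/R + 1/(jωL) + jωC
Y = (0.008772 + j0.02805) S
|Y| = 0.02939 S → |Z| = 1/|Y| = 34.03 Ω, ∠Z = −∠Y = -72.63°

-72.63°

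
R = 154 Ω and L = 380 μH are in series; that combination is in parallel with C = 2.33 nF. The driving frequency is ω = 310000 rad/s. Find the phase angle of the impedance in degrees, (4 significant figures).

X_L = ωL = 117.8 Ω
X_C = 1/(ωC) = 1384 Ω
Branch 1 (R+jX_L): Z₁ = 154.0 + j117.8 Ω, |Z₁| = 193.9 Ω
Branch 2 (−jX_C): Z₂ = −j1384 Ω
Parallel: Z = Z₁Z₂/(Z₁+Z₂), |Z| = 210.4 Ω, ∠Z = 30.48°

30.48°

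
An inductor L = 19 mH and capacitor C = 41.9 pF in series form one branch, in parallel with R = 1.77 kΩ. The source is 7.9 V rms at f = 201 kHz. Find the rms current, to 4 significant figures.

ω = 2πf = 1.263e+06 rad/s
X_L = ωL = 24000 Ω
X_C = 1/(ωC) = 18900 Ω
Branch 1: Z₁ = R = 1770 Ω
Branch 2 (series LC): Z₂ = j(X_L − X_C) = j5098 Ω
Parallel: Z = Z₁Z₂/(Z₁+Z₂), |Z| = 1672 Ω, ∠Z = 19.15°
I = V/|Z| = 7.9/1672 = 4.725 mA

4.725 mA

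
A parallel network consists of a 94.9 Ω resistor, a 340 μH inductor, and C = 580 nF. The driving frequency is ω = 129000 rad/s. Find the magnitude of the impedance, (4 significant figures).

18.84 Ω

X_L = ωL = 43.86 Ω
X_C = 1/(ωC) = 13.37 Ω
Parallel: admittances add. Y = 1/R + 1/(jωL) + jωC
Y = (0.01054 + j0.05202) S
|Y| = 0.05308 S → |Z| = 1/|Y| = 18.84 Ω, ∠Z = −∠Y = -78.55°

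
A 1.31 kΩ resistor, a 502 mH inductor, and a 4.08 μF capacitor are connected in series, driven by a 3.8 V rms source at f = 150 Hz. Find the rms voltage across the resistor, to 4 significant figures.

ω = 2πf = 942.5 rad/s
X_L = ωL = 473.1 Ω
X_C = 1/(ωC) = 260.1 Ω
Net reactance X = X_L − X_C = 213.1 Ω
Z = 1310 + j213.1 Ω
|Z| = √(1310² + 213.1²) = 1327 Ω
I = V/|Z| = 2.863 mA
V_R = I·|Z_R| = 0.002863 × 1310 = 3.751 V

3.751 V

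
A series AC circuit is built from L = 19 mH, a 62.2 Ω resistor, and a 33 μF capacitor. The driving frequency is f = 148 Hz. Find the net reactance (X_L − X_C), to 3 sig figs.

ω = 2πf = 929.9 rad/s
X_L = ωL = 17.7 Ω
X_C = 1/(ωC) = 32.6 Ω
X = 17.7 − 32.6 = -14.9 Ω

-14.9 Ω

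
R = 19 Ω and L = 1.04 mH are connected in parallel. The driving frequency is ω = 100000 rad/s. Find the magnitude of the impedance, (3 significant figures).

X_L = ωL = 104 Ω
Parallel: admittances add. Y = 1/R + 1/(jωL)
Y = (0.0526 − j0.00962) S
|Y| = 0.0535 S → |Z| = 1/|Y| = 18.7 Ω, ∠Z = −∠Y = 10.4°

18.7 Ω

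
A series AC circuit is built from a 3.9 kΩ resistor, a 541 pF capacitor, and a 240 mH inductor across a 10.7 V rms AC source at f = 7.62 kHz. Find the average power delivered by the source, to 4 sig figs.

594.9 μW

ω = 2πf = 47880 rad/s
X_L = ωL = 11490 Ω
X_C = 1/(ωC) = 38610 Ω
Net reactance X = X_L − X_C = -27120 Ω
Z = 3900 − j27120 Ω
|Z| = √(3900² + 27120²) = 27400 Ω
∠Z = arctan(-27120/3900) = -81.82°
I = V/|Z| = 390.6 μA
P = VI cos φ = 10.7 × 0.0003906 × cos(-81.82°) = 594.9 μW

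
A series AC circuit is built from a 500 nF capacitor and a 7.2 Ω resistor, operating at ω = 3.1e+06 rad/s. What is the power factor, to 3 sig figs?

X_C = 1/(ωC) = 0.645 Ω
Z = 7.20 − j0.645 Ω
|Z| = √(7.20² + 0.645²) = 7.23 Ω
∠Z = arctan(-0.645/7.20) = -5.12°
cos φ = cos(-5.12°) = 0.996

0.996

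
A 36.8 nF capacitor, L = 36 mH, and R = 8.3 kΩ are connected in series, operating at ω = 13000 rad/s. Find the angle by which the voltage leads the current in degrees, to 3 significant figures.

-11.1°

X_L = ωL = 468 Ω
X_C = 1/(ωC) = 2090 Ω
Net reactance X = X_L − X_C = -1620 Ω
Z = 8300 − j1620 Ω
|Z| = √(8300² + 1620²) = 8460 Ω
∠Z = arctan(-1620/8300) = -11.1°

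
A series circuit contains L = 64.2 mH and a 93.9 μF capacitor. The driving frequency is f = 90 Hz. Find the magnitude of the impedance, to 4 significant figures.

17.47 Ω

ω = 2πf = 565.5 rad/s
X_L = ωL = 36.30 Ω
X_C = 1/(ωC) = 18.83 Ω
Net reactance X = X_L − X_C = 17.47 Ω
Z = j17.47 Ω
|Z| = √(0² + 17.47²) = 17.47 Ω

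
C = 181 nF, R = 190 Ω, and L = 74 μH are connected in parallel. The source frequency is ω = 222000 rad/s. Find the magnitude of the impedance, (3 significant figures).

46.8 Ω

X_L = ωL = 16.4 Ω
X_C = 1/(ωC) = 24.9 Ω
Parallel: admittances add. Y = 1/R + 1/(jωL) + jωC
Y = (0.00526 − j0.0207) S
|Y| = 0.0213 S → |Z| = 1/|Y| = 46.8 Ω, ∠Z = −∠Y = 75.7°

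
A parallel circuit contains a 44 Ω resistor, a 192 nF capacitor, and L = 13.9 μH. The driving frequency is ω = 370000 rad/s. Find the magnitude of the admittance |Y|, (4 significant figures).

X_L = ωL = 5.143 Ω
X_C = 1/(ωC) = 14.08 Ω
Parallel: admittances add. Y = 1/R + 1/(jωL) + jωC
Y = (0.02273 − j0.1234) S
|Y| = 0.1255 S → |Z| = 1/|Y| = 7.970 Ω, ∠Z = −∠Y = 79.56°

125.5 mS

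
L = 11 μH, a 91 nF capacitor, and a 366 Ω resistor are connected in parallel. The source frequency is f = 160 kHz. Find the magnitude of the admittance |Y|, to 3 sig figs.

2.93 mS

ω = 2πf = 1.005e+06 rad/s
X_L = ωL = 11.1 Ω
X_C = 1/(ωC) = 10.9 Ω
Parallel: admittances add. Y = 1/R + 1/(jωL) + jωC
Y = (0.00273 + j0.00105) S
|Y| = 0.00293 S → |Z| = 1/|Y| = 341 Ω, ∠Z = −∠Y = -21.1°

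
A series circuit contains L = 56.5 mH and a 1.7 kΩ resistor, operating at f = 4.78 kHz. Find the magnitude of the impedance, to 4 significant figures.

ω = 2πf = 30030 rad/s
X_L = ωL = 1697 Ω
Z = 1700 + j1697 Ω
|Z| = √(1700² + 1697²) = 2402 Ω

2402 Ω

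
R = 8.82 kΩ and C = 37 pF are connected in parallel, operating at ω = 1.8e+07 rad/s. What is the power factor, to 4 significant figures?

X_C = 1/(ωC) = 1502 Ω
Parallel: admittances add. Y = 1/R + jωC
Y = (0.0001134 + j0.0006660) S
|Y| = 0.0006756 S → |Z| = 1/|Y| = 1480 Ω, ∠Z = −∠Y = -80.34°
cos φ = cos(-80.34°) = 0.1678

0.1678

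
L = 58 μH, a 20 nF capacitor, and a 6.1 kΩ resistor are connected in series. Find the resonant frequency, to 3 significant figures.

ω₀ = 1/√(LC) = 1/√(5.8e-05 × 2e-08) = 928500 rad/s
f₀ = ω₀/(2π) = 148 kHz

148 kHz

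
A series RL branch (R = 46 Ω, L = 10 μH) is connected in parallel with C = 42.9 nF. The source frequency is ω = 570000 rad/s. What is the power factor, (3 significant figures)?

0.701

X_L = ωL = 5.70 Ω
X_C = 1/(ωC) = 40.9 Ω
Branch 1 (R+jX_L): Z₁ = 46.0 + j5.70 Ω, |Z₁| = 46.4 Ω
Branch 2 (−jX_C): Z₂ = −j40.9 Ω
Parallel: Z = Z₁Z₂/(Z₁+Z₂), |Z| = 32.7 Ω, ∠Z = -45.5°
cos φ = cos(-45.5°) = 0.701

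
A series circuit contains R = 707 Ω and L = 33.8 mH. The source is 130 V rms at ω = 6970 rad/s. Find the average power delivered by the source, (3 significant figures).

21.5 W

X_L = ωL = 236 Ω
Z = 707 + j236 Ω
|Z| = √(707² + 236²) = 745 Ω
∠Z = arctan(236/707) = 18.4°
I = V/|Z| = 174 mA
P = VI cos φ = 130 × 0.174 × cos(18.4°) = 21.5 W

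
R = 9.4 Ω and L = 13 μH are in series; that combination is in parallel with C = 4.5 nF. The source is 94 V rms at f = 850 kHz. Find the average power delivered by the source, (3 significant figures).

16.9 W

ω = 2πf = 5.341e+06 rad/s
X_L = ωL = 69.4 Ω
X_C = 1/(ωC) = 41.6 Ω
Branch 1 (R+jX_L): Z₁ = 9.40 + j69.4 Ω, |Z₁| = 70.1 Ω
Branch 2 (−jX_C): Z₂ = −j41.6 Ω
Parallel: Z = Z₁Z₂/(Z₁+Z₂), |Z| = 99.3 Ω, ∠Z = -79.0°
I = V/|Z| = 947 mA
P = VI cos φ = 94 × 0.947 × cos(-79.0°) = 16.9 W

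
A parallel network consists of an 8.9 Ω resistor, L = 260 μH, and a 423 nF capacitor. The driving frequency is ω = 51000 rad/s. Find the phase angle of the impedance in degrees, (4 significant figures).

25.60°

X_L = ωL = 13.26 Ω
X_C = 1/(ωC) = 46.35 Ω
Parallel: admittances add. Y = 1/R + 1/(jωL) + jωC
Y = (0.1124 − j0.05384) S
|Y| = 0.1246 S → |Z| = 1/|Y| = 8.026 Ω, ∠Z = −∠Y = 25.60°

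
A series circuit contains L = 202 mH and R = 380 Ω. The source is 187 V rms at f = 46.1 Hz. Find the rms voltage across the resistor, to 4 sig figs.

ω = 2πf = 289.7 rad/s
X_L = ωL = 58.51 Ω
Z = 380.0 + j58.51 Ω
|Z| = √(380.0² + 58.51²) = 384.5 Ω
I = V/|Z| = 486.4 mA
V_R = I·|Z_R| = 0.4864 × 380.0 = 184.8 V

184.8 V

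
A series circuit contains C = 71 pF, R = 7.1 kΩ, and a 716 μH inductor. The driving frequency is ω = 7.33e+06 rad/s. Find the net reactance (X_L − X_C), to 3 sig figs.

3330 Ω

X_L = ωL = 5250 Ω
X_C = 1/(ωC) = 1920 Ω
X = 5250 − 1920 = 3330 Ω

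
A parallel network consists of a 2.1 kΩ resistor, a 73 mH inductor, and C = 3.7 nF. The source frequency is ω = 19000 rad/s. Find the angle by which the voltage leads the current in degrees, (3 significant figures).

X_L = ωL = 1390 Ω
X_C = 1/(ωC) = 14200 Ω
Parallel: admittances add. Y = 1/R + 1/(jωL) + jωC
Y = (0.000476 − j0.000651) S
|Y| = 0.000806 S → |Z| = 1/|Y| = 1240 Ω, ∠Z = −∠Y = 53.8°

53.8°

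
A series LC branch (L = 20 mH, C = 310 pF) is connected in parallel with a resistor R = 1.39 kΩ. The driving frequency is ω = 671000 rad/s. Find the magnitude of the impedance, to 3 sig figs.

1370 Ω

X_L = ωL = 13400 Ω
X_C = 1/(ωC) = 4810 Ω
Branch 1: Z₁ = R = 1390 Ω
Branch 2 (series LC): Z₂ = j(X_L − X_C) = j8610 Ω
Parallel: Z = Z₁Z₂/(Z₁+Z₂), |Z| = 1370 Ω, ∠Z = 9.17°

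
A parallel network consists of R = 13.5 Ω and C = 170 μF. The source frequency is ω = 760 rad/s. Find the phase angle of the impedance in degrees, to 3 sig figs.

-60.2°

X_C = 1/(ωC) = 7.74 Ω
Parallel: admittances add. Y = 1/R + jωC
Y = (0.0741 + j0.129) S
|Y| = 0.149 S → |Z| = 1/|Y| = 6.71 Ω, ∠Z = −∠Y = -60.2°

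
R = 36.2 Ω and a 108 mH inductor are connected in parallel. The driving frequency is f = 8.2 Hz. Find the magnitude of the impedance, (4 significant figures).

ω = 2πf = 51.52 rad/s
X_L = ωL = 5.564 Ω
Parallel: admittances add. Y = 1/R + 1/(jωL)
Y = (0.02762 − j0.1797) S
|Y| = 0.1818 S → |Z| = 1/|Y| = 5.500 Ω, ∠Z = −∠Y = 81.26°

5.500 Ω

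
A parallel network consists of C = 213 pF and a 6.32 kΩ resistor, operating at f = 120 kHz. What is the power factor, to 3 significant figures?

0.702

ω = 2πf = 754000 rad/s
X_C = 1/(ωC) = 6230 Ω
Parallel: admittances add. Y = 1/R + jωC
Y = (0.000158 + j0.000161) S
|Y| = 0.000225 S → |Z| = 1/|Y| = 4440 Ω, ∠Z = −∠Y = -45.4°
cos φ = cos(-45.4°) = 0.702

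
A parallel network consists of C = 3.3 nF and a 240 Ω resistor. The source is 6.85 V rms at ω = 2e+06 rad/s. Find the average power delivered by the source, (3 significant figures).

X_C = 1/(ωC) = 152 Ω
Parallel: admittances add. Y = 1/R + jωC
Y = (0.00417 + j0.00660) S
|Y| = 0.00781 S → |Z| = 1/|Y| = 128 Ω, ∠Z = −∠Y = -57.7°
I = V/|Z| = 53.5 mA
P = VI cos φ = 6.85 × 0.0535 × cos(-57.7°) = 196 mW

196 mW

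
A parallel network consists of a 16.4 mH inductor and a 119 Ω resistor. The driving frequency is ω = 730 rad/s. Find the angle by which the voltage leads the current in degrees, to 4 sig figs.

X_L = ωL = 11.97 Ω
Parallel: admittances add. Y = 1/R + 1/(jωL)
Y = (0.008403 − j0.08353) S
|Y| = 0.08395 S → |Z| = 1/|Y| = 11.91 Ω, ∠Z = −∠Y = 84.26°

84.26°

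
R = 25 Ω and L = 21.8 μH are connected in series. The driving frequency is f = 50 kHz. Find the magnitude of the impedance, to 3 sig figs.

ω = 2πf = 314200 rad/s
X_L = ωL = 6.85 Ω
Z = 25.0 + j6.85 Ω
|Z| = √(25.0² + 6.85²) = 25.9 Ω

25.9 Ω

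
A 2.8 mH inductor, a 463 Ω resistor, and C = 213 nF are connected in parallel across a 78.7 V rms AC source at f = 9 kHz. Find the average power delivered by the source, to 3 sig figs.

13.4 W

ω = 2πf = 56550 rad/s
X_L = ωL = 158 Ω
X_C = 1/(ωC) = 83.0 Ω
Parallel: admittances add. Y = 1/R + 1/(jωL) + jωC
Y = (0.00216 + j0.00573) S
|Y| = 0.00612 S → |Z| = 1/|Y| = 163 Ω, ∠Z = −∠Y = -69.3°
I = V/|Z| = 482 mA
P = VI cos φ = 78.7 × 0.482 × cos(-69.3°) = 13.4 W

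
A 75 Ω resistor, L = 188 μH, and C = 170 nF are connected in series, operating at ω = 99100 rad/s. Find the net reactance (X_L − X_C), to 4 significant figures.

-40.73 Ω

X_L = ωL = 18.63 Ω
X_C = 1/(ωC) = 59.36 Ω
X = 18.63 − 59.36 = -40.73 Ω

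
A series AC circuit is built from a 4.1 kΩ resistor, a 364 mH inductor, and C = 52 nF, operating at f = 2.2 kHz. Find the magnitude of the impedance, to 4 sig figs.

ω = 2πf = 13820 rad/s
X_L = ωL = 5032 Ω
X_C = 1/(ωC) = 1391 Ω
Net reactance X = X_L − X_C = 3640 Ω
Z = 4100 + j3640 Ω
|Z| = √(4100² + 3640²) = 5483 Ω

5483 Ω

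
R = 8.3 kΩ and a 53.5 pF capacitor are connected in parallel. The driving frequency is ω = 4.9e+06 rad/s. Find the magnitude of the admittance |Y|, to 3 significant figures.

X_C = 1/(ωC) = 3810 Ω
Parallel: admittances add. Y = 1/R + jωC
Y = (0.000120 + j0.000262) S
|Y| = 0.000289 S → |Z| = 1/|Y| = 3470 Ω, ∠Z = −∠Y = -65.3°

289 μS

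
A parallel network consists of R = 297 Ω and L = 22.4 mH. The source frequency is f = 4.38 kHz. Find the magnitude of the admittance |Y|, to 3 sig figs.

ω = 2πf = 27520 rad/s
X_L = ωL = 616 Ω
Parallel: admittances add. Y = 1/R + 1/(jωL)
Y = (0.00337 − j0.00162) S
|Y| = 0.00374 S → |Z| = 1/|Y| = 268 Ω, ∠Z = −∠Y = 25.7°

3.74 mS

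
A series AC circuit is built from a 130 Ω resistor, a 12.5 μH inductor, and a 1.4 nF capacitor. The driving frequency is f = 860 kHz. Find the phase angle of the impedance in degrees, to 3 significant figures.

ω = 2πf = 5.404e+06 rad/s
X_L = ωL = 67.5 Ω
X_C = 1/(ωC) = 132 Ω
Net reactance X = X_L − X_C = -64.6 Ω
Z = 130 − j64.6 Ω
|Z| = √(130² + 64.6²) = 145 Ω
∠Z = arctan(-64.6/130) = -26.4°

-26.4°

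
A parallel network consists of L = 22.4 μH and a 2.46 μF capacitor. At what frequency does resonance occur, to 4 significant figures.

21.44 kHz

ω₀ = 1/√(LC) = 1/√(2.24e-05 × 2.46e-06) = 134700 rad/s
f₀ = ω₀/(2π) = 21.44 kHz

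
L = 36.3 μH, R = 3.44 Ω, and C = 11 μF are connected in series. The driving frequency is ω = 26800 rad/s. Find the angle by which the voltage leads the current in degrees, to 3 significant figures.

X_L = ωL = 0.973 Ω
X_C = 1/(ωC) = 3.39 Ω
Net reactance X = X_L − X_C = -2.42 Ω
Z = 3.44 − j2.42 Ω
|Z| = √(3.44² + 2.42²) = 4.21 Ω
∠Z = arctan(-2.42/3.44) = -35.1°

-35.1°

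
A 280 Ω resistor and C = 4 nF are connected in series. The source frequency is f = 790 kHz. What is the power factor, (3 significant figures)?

ω = 2πf = 4.964e+06 rad/s
X_C = 1/(ωC) = 50.4 Ω
Z = 280 − j50.4 Ω
|Z| = √(280² + 50.4²) = 284 Ω
∠Z = arctan(-50.4/280) = -10.2°
cos φ = cos(-10.2°) = 0.984

0.984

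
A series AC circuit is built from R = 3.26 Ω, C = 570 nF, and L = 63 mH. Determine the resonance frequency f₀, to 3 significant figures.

840 Hz

ω₀ = 1/√(LC) = 1/√(0.063 × 5.7e-07) = 5277 rad/s
f₀ = ω₀/(2π) = 840 Hz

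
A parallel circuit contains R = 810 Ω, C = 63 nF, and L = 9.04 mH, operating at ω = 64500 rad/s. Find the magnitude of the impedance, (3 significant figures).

377 Ω

X_L = ωL = 583 Ω
X_C = 1/(ωC) = 246 Ω
Parallel: admittances add. Y = 1/R + 1/(jωL) + jωC
Y = (0.00123 + j0.00235) S
|Y| = 0.00265 S → |Z| = 1/|Y| = 377 Ω, ∠Z = −∠Y = -62.3°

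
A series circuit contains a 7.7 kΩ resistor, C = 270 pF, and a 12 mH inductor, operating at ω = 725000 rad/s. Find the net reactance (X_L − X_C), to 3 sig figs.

3590 Ω

X_L = ωL = 8700 Ω
X_C = 1/(ωC) = 5110 Ω
X = 8700 − 5110 = 3590 Ω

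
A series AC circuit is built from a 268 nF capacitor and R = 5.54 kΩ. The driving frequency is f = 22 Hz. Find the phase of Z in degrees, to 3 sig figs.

-78.4°

ω = 2πf = 138.2 rad/s
X_C = 1/(ωC) = 27000 Ω
Z = 5540 − j27000 Ω
|Z| = √(5540² + 27000²) = 27600 Ω
∠Z = arctan(-27000/5540) = -78.4°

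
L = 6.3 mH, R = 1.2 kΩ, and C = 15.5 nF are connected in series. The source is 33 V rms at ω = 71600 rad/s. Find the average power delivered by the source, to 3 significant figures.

796 mW

X_L = ωL = 451 Ω
X_C = 1/(ωC) = 901 Ω
Net reactance X = X_L − X_C = -450 Ω
Z = 1200 − j450 Ω
|Z| = √(1200² + 450²) = 1280 Ω
∠Z = arctan(-450/1200) = -20.6°
I = V/|Z| = 25.7 mA
P = VI cos φ = 33 × 0.0257 × cos(-20.6°) = 796 mW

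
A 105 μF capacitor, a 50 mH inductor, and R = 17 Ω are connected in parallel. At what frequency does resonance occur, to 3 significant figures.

69.5 Hz

ω₀ = 1/√(LC) = 1/√(0.05 × 0.000105) = 436.4 rad/s
f₀ = ω₀/(2π) = 69.5 Hz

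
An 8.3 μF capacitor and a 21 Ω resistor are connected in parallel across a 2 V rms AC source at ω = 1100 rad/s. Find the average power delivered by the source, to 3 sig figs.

190 mW

X_C = 1/(ωC) = 110 Ω
Parallel: admittances add. Y = 1/R + jωC
Y = (0.0476 + j0.00913) S
|Y| = 0.0485 S → |Z| = 1/|Y| = 20.6 Ω, ∠Z = −∠Y = -10.9°
I = V/|Z| = 97.0 mA
P = VI cos φ = 2 × 0.0970 × cos(-10.9°) = 190 mW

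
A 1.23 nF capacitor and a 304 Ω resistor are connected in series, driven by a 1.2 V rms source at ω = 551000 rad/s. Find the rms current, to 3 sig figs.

797 μA

X_C = 1/(ωC) = 1480 Ω
Z = 304 − j1480 Ω
|Z| = √(304² + 1480²) = 1510 Ω
I = V/|Z| = 1.2/1510 = 797 μA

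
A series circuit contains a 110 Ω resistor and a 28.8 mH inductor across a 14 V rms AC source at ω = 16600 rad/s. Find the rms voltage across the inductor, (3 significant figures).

13.6 V

X_L = ωL = 478 Ω
Z = 110 + j478 Ω
|Z| = √(110² + 478²) = 491 Ω
I = V/|Z| = 28.5 mA
V_L = I·|Z_L| = 0.0285 × 478 = 13.6 V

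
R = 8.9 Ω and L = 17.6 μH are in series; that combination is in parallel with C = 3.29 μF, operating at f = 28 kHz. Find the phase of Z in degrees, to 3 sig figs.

-79.6°

ω = 2πf = 175900 rad/s
X_L = ωL = 3.10 Ω
X_C = 1/(ωC) = 1.73 Ω
Branch 1 (R+jX_L): Z₁ = 8.90 + j3.10 Ω, |Z₁| = 9.42 Ω
Branch 2 (−jX_C): Z₂ = −j1.73 Ω
Parallel: Z = Z₁Z₂/(Z₁+Z₂), |Z| = 1.81 Ω, ∠Z = -79.6°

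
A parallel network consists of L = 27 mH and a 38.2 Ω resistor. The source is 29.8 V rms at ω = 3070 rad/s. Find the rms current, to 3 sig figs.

859 mA

X_L = ωL = 82.9 Ω
Parallel: admittances add. Y = 1/R + 1/(jωL)
Y = (0.0262 − j0.0121) S
|Y| = 0.0288 S → |Z| = 1/|Y| = 34.7 Ω, ∠Z = −∠Y = 24.7°
I = V/|Z| = 29.8/34.7 = 859 mA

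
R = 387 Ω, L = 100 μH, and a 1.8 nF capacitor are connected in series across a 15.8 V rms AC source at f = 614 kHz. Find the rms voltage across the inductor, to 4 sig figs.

ω = 2πf = 3.858e+06 rad/s
X_L = ωL = 385.8 Ω
X_C = 1/(ωC) = 144.0 Ω
Net reactance X = X_L − X_C = 241.8 Ω
Z = 387.0 + j241.8 Ω
|Z| = √(387.0² + 241.8²) = 456.3 Ω
I = V/|Z| = 34.62 mA
V_L = I·|Z_L| = 0.03462 × 385.8 = 13.36 V

13.36 V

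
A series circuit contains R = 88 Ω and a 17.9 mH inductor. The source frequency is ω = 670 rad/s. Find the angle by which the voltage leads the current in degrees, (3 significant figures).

X_L = ωL = 12.0 Ω
Z = 88.0 + j12.0 Ω
|Z| = √(88.0² + 12.0²) = 88.8 Ω
∠Z = arctan(12.0/88.0) = 7.76°

7.76°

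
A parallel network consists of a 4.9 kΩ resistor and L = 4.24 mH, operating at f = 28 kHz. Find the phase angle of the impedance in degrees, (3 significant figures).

ω = 2πf = 175900 rad/s
X_L = ωL = 746 Ω
Parallel: admittances add. Y = 1/R + 1/(jωL)
Y = (0.000204 − j0.00134) S
|Y| = 0.00136 S → |Z| = 1/|Y| = 737 Ω, ∠Z = −∠Y = 81.3°

81.3°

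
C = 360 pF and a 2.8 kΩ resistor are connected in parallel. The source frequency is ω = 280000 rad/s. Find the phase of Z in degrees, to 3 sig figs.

X_C = 1/(ωC) = 9920 Ω
Parallel: admittances add. Y = 1/R + jωC
Y = (0.000357 + j0.000101) S
|Y| = 0.000371 S → |Z| = 1/|Y| = 2690 Ω, ∠Z = −∠Y = -15.8°

-15.8°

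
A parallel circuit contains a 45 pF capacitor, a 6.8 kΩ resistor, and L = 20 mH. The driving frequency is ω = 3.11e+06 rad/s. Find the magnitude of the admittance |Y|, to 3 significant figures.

X_L = ωL = 62200 Ω
X_C = 1/(ωC) = 7150 Ω
Parallel: admittances add. Y = 1/R + 1/(jωL) + jωC
Y = (0.000147 + j0.000124) S
|Y| = 0.000192 S → |Z| = 1/|Y| = 5200 Ω, ∠Z = −∠Y = -40.1°

192 μS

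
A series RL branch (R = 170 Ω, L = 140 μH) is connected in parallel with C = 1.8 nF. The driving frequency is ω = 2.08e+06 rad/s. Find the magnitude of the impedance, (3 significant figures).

X_L = ωL = 291 Ω
X_C = 1/(ωC) = 267 Ω
Branch 1 (R+jX_L): Z₁ = 170 + j291 Ω, |Z₁| = 337 Ω
Branch 2 (−jX_C): Z₂ = −j267 Ω
Parallel: Z = Z₁Z₂/(Z₁+Z₂), |Z| = 525 Ω, ∠Z = -38.3°

525 Ω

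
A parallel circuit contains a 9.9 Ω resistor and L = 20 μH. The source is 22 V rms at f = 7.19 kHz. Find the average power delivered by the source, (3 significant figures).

ω = 2πf = 45180 rad/s
X_L = ωL = 0.904 Ω
Parallel: admittances add. Y = 1/R + 1/(jωL)
Y = (0.101 − j1.11) S
|Y| = 1.11 S → |Z| = 1/|Y| = 0.900 Ω, ∠Z = −∠Y = 84.8°
I = V/|Z| = 24.5 A
P = VI cos φ = 22 × 24.5 × cos(84.8°) = 48.9 W

48.9 W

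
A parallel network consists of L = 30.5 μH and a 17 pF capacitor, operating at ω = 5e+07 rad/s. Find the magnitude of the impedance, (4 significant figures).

X_L = ωL = 1525 Ω
X_C = 1/(ωC) = 1176 Ω
Parallel: admittances add. Y = 1/(jωL) + jωC
Y = (0 + j0.0001943) S
|Y| = 0.0001943 S → |Z| = 1/|Y| = 5148 Ω, ∠Z = −∠Y = -90.00°

5148 Ω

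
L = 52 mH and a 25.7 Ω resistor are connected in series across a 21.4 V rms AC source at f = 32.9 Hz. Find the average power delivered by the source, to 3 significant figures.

ω = 2πf = 206.7 rad/s
X_L = ωL = 10.7 Ω
Z = 25.7 + j10.7 Ω
|Z| = √(25.7² + 10.7²) = 27.9 Ω
∠Z = arctan(10.7/25.7) = 22.7°
I = V/|Z| = 768 mA
P = VI cos φ = 21.4 × 0.768 × cos(22.7°) = 15.2 W

15.2 W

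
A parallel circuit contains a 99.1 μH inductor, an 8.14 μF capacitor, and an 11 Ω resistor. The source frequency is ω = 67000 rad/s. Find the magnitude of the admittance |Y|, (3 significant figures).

X_L = ωL = 6.64 Ω
X_C = 1/(ωC) = 1.83 Ω
Parallel: admittances add. Y = 1/R + 1/(jωL) + jωC
Y = (0.0909 + j0.395) S
|Y| = 0.405 S → |Z| = 1/|Y| = 2.47 Ω, ∠Z = −∠Y = -77.0°

405 mS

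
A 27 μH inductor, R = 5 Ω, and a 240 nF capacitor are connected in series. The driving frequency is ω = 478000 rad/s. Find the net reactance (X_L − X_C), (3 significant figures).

X_L = ωL = 12.9 Ω
X_C = 1/(ωC) = 8.72 Ω
X = 12.9 − 8.72 = 4.19 Ω

4.19 Ω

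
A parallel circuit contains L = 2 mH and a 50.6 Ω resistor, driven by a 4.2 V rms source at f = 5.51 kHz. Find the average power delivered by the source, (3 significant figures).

ω = 2πf = 34620 rad/s
X_L = ωL = 69.2 Ω
Parallel: admittances add. Y = 1/R + 1/(jωL)
Y = (0.0198 − j0.0144) S
|Y| = 0.0245 S → |Z| = 1/|Y| = 40.9 Ω, ∠Z = −∠Y = 36.2°
I = V/|Z| = 103 mA
P = VI cos φ = 4.2 × 0.103 × cos(36.2°) = 349 mW

349 mW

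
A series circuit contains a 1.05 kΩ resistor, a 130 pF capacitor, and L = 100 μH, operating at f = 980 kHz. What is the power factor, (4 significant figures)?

0.8562

ω = 2πf = 6.158e+06 rad/s
X_L = ωL = 615.8 Ω
X_C = 1/(ωC) = 1249 Ω
Net reactance X = X_L − X_C = -633.5 Ω
Z = 1050 − j633.5 Ω
|Z| = √(1050² + 633.5²) = 1226 Ω
∠Z = arctan(-633.5/1050) = -31.10°
cos φ = cos(-31.10°) = 0.8562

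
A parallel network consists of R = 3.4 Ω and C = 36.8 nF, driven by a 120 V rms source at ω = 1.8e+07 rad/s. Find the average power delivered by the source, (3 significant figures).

4.24 kW

X_C = 1/(ωC) = 1.51 Ω
Parallel: admittances add. Y = 1/R + jωC
Y = (0.294 + j0.662) S
|Y| = 0.725 S → |Z| = 1/|Y| = 1.38 Ω, ∠Z = −∠Y = -66.1°
I = V/|Z| = 87.0 A
P = VI cos φ = 120 × 87.0 × cos(-66.1°) = 4.24 kW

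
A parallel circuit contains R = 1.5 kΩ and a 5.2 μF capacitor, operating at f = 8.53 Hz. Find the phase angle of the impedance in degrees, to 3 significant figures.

-22.7°

ω = 2πf = 53.60 rad/s
X_C = 1/(ωC) = 3590 Ω
Parallel: admittances add. Y = 1/R + jωC
Y = (0.000667 + j0.000279) S
|Y| = 0.000723 S → |Z| = 1/|Y| = 1380 Ω, ∠Z = −∠Y = -22.7°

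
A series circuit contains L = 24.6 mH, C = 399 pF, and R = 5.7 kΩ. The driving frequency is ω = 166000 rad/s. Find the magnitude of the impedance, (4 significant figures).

X_L = ωL = 4084 Ω
X_C = 1/(ωC) = 15100 Ω
Net reactance X = X_L − X_C = -11010 Ω
Z = 5700 − j11010 Ω
|Z| = √(5700² + 11010²) = 12400 Ω

12400 Ω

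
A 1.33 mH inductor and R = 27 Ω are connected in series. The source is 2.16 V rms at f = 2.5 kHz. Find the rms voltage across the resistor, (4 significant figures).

1.708 V

ω = 2πf = 15710 rad/s
X_L = ωL = 20.89 Ω
Z = 27.00 + j20.89 Ω
|Z| = √(27.00² + 20.89²) = 34.14 Ω
I = V/|Z| = 63.27 mA
V_R = I·|Z_R| = 0.06327 × 27.00 = 1.708 V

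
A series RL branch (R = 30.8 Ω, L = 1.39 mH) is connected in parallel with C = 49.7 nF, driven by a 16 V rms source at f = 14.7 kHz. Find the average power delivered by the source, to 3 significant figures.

ω = 2πf = 92360 rad/s
X_L = ωL = 128 Ω
X_C = 1/(ωC) = 218 Ω
Branch 1 (R+jX_L): Z₁ = 30.8 + j128 Ω, |Z₁| = 132 Ω
Branch 2 (−jX_C): Z₂ = −j218 Ω
Parallel: Z = Z₁Z₂/(Z₁+Z₂), |Z| = 304 Ω, ∠Z = 57.5°
I = V/|Z| = 52.6 mA
P = VI cos φ = 16 × 0.0526 × cos(57.5°) = 452 mW

452 mW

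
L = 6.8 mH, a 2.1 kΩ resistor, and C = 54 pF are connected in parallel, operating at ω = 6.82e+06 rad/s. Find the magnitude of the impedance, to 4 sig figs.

X_L = ωL = 46380 Ω
X_C = 1/(ωC) = 2715 Ω
Parallel: admittances add. Y = 1/R + 1/(jωL) + jωC
Y = (0.0004762 + j0.0003467) S
|Y| = 0.0005890 S → |Z| = 1/|Y| = 1698 Ω, ∠Z = −∠Y = -36.06°

1698 Ω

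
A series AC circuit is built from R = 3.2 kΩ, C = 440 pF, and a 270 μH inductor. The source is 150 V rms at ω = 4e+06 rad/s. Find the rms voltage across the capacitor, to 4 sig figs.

X_L = ωL = 1080 Ω
X_C = 1/(ωC) = 568.2 Ω
Net reactance X = X_L − X_C = 511.8 Ω
Z = 3200 + j511.8 Ω
|Z| = √(3200² + 511.8²) = 3241 Ω
I = V/|Z| = 46.29 mA
V_C = I·|Z_C| = 0.04629 × 568.2 = 26.30 V

26.30 V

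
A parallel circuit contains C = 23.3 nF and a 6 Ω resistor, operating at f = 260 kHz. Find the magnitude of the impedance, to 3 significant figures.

5.85 Ω

ω = 2πf = 1.634e+06 rad/s
X_C = 1/(ωC) = 26.3 Ω
Parallel: admittances add. Y = 1/R + jωC
Y = (0.167 + j0.0381) S
|Y| = 0.171 S → |Z| = 1/|Y| = 5.85 Ω, ∠Z = −∠Y = -12.9°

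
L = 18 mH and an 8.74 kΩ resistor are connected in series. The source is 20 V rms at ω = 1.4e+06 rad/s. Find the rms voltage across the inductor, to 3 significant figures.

18.9 V

X_L = ωL = 25200 Ω
Z = 8740 + j25200 Ω
|Z| = √(8740² + 25200²) = 26700 Ω
I = V/|Z| = 750 μA
V_L = I·|Z_L| = 0.000750 × 25200 = 18.9 V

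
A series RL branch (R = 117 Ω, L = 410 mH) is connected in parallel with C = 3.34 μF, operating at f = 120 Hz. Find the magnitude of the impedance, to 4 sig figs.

896.7 Ω

ω = 2πf = 754.0 rad/s
X_L = ωL = 309.1 Ω
X_C = 1/(ωC) = 397.1 Ω
Branch 1 (R+jX_L): Z₁ = 117.0 + j309.1 Ω, |Z₁| = 330.5 Ω
Branch 2 (−jX_C): Z₂ = −j397.1 Ω
Parallel: Z = Z₁Z₂/(Z₁+Z₂), |Z| = 896.7 Ω, ∠Z = 16.21°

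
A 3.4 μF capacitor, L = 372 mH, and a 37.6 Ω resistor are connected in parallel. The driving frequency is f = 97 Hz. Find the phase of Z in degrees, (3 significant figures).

5.02°

ω = 2πf = 609.5 rad/s
X_L = ωL = 227 Ω
X_C = 1/(ωC) = 483 Ω
Parallel: admittances add. Y = 1/R + 1/(jωL) + jωC
Y = (0.0266 − j0.00234) S
|Y| = 0.0267 S → |Z| = 1/|Y| = 37.5 Ω, ∠Z = −∠Y = 5.02°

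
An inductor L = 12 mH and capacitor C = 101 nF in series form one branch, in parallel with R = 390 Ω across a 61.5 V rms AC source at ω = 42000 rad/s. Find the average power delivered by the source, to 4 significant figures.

X_L = ωL = 504.0 Ω
X_C = 1/(ωC) = 235.7 Ω
Branch 1: Z₁ = R = 390.0 Ω
Branch 2 (series LC): Z₂ = j(X_L − X_C) = j268.3 Ω
Parallel: Z = Z₁Z₂/(Z₁+Z₂), |Z| = 221.0 Ω, ∠Z = 55.48°
I = V/|Z| = 278.3 mA
P = VI cos φ = 61.5 × 0.2783 × cos(55.48°) = 9.698 W

9.698 W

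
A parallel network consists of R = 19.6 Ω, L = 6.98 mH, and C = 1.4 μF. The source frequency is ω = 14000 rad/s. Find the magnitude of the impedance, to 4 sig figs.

19.28 Ω

X_L = ωL = 97.72 Ω
X_C = 1/(ωC) = 51.02 Ω
Parallel: admittances add. Y = 1/R + 1/(jωL) + jωC
Y = (0.05102 + j0.009367) S
|Y| = 0.05187 S → |Z| = 1/|Y| = 19.28 Ω, ∠Z = −∠Y = -10.40°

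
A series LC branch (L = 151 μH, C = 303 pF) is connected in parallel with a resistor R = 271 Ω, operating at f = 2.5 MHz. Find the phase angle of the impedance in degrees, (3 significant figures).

7.15°

ω = 2πf = 1.571e+07 rad/s
X_L = ωL = 2370 Ω
X_C = 1/(ωC) = 210 Ω
Branch 1: Z₁ = R = 271 Ω
Branch 2 (series LC): Z₂ = j(X_L − X_C) = j2160 Ω
Parallel: Z = Z₁Z₂/(Z₁+Z₂), |Z| = 269 Ω, ∠Z = 7.15°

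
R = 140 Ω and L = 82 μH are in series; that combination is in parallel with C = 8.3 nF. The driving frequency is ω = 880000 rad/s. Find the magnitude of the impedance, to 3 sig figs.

140 Ω

X_L = ωL = 72.2 Ω
X_C = 1/(ωC) = 137 Ω
Branch 1 (R+jX_L): Z₁ = 140 + j72.2 Ω, |Z₁| = 158 Ω
Branch 2 (−jX_C): Z₂ = −j137 Ω
Parallel: Z = Z₁Z₂/(Z₁+Z₂), |Z| = 140 Ω, ∠Z = -37.9°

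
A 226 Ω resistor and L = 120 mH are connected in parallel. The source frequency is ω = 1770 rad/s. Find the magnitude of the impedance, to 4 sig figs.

X_L = ωL = 212.4 Ω
Parallel: admittances add. Y = 1/R + 1/(jωL)
Y = (0.004425 − j0.004708) S
|Y| = 0.006461 S → |Z| = 1/|Y| = 154.8 Ω, ∠Z = −∠Y = 46.78°

154.8 Ω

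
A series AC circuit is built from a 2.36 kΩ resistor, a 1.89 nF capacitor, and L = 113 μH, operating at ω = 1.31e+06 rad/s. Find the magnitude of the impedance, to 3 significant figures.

2370 Ω

X_L = ωL = 148 Ω
X_C = 1/(ωC) = 404 Ω
Net reactance X = X_L − X_C = -256 Ω
Z = 2360 − j256 Ω
|Z| = √(2360² + 256²) = 2370 Ω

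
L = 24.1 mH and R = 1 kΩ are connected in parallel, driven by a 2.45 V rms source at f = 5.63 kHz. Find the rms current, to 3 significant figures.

ω = 2πf = 35370 rad/s
X_L = ωL = 853 Ω
Parallel: admittances add. Y = 1/R + 1/(jωL)
Y = (0.00100 − j0.00117) S
|Y| = 0.00154 S → |Z| = 1/|Y| = 649 Ω, ∠Z = −∠Y = 49.6°
I = V/|Z| = 2.45/649 = 3.78 mA

3.78 mA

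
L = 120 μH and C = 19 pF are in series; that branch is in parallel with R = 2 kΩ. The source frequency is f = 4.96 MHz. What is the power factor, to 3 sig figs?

0.716

ω = 2πf = 3.116e+07 rad/s
X_L = ωL = 3740 Ω
X_C = 1/(ωC) = 1690 Ω
Branch 1: Z₁ = R = 2000 Ω
Branch 2 (series LC): Z₂ = j(X_L − X_C) = j2050 Ω
Parallel: Z = Z₁Z₂/(Z₁+Z₂), |Z| = 1430 Ω, ∠Z = 44.3°
cos φ = cos(44.3°) = 0.716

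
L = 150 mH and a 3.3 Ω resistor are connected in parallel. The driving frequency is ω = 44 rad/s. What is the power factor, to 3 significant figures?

X_L = ωL = 6.60 Ω
Parallel: admittances add. Y = 1/R + 1/(jωL)
Y = (0.303 − j0.152) S
|Y| = 0.339 S → |Z| = 1/|Y| = 2.95 Ω, ∠Z = −∠Y = 26.6°
cos φ = cos(26.6°) = 0.894

0.894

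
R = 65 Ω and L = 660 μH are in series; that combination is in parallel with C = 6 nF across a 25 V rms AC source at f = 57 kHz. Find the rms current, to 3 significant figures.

52.2 mA

ω = 2πf = 358100 rad/s
X_L = ωL = 236 Ω
X_C = 1/(ωC) = 465 Ω
Branch 1 (R+jX_L): Z₁ = 65.0 + j236 Ω, |Z₁| = 245 Ω
Branch 2 (−jX_C): Z₂ = −j465 Ω
Parallel: Z = Z₁Z₂/(Z₁+Z₂), |Z| = 479 Ω, ∠Z = 58.8°
I = V/|Z| = 25/479 = 52.2 mA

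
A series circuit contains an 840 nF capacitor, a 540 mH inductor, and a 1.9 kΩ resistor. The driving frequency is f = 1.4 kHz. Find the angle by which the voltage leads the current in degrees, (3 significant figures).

ω = 2πf = 8796 rad/s
X_L = ωL = 4750 Ω
X_C = 1/(ωC) = 135 Ω
Net reactance X = X_L − X_C = 4610 Ω
Z = 1900 + j4610 Ω
|Z| = √(1900² + 4610²) = 4990 Ω
∠Z = arctan(4610/1900) = 67.6°

67.6°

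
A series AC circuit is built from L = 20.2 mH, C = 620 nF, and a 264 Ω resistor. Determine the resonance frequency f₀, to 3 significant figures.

ω₀ = 1/√(LC) = 1/√(0.0202 × 6.2e-07) = 8936 rad/s
f₀ = ω₀/(2π) = 1.42 kHz

1.42 kHz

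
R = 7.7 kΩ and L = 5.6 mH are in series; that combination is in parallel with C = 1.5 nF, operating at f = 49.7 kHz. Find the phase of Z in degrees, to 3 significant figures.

-74.3°

ω = 2πf = 312300 rad/s
X_L = ωL = 1750 Ω
X_C = 1/(ωC) = 2130 Ω
Branch 1 (R+jX_L): Z₁ = 7700 + j1750 Ω, |Z₁| = 7900 Ω
Branch 2 (−jX_C): Z₂ = −j2130 Ω
Parallel: Z = Z₁Z₂/(Z₁+Z₂), |Z| = 2190 Ω, ∠Z = -74.3°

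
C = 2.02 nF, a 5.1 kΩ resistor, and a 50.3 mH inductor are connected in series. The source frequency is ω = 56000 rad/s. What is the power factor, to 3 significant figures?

0.646

X_L = ωL = 2820 Ω
X_C = 1/(ωC) = 8840 Ω
Net reactance X = X_L − X_C = -6020 Ω
Z = 5100 − j6020 Ω
|Z| = √(5100² + 6020²) = 7890 Ω
∠Z = arctan(-6020/5100) = -49.7°
cos φ = cos(-49.7°) = 0.646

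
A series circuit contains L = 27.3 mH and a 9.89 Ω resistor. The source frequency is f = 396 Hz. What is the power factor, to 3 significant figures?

0.144

ω = 2πf = 2488 rad/s
X_L = ωL = 67.9 Ω
Z = 9.89 + j67.9 Ω
|Z| = √(9.89² + 67.9²) = 68.6 Ω
∠Z = arctan(67.9/9.89) = 81.7°
cos φ = cos(81.7°) = 0.144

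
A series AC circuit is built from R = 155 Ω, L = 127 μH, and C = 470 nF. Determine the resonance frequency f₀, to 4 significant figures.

ω₀ = 1/√(LC) = 1/√(0.000127 × 4.7e-07) = 129400 rad/s
f₀ = ω₀/(2π) = 20.60 kHz

20.60 kHz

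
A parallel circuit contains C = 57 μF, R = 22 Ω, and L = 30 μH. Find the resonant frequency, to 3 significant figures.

ω₀ = 1/√(LC) = 1/√(3e-05 × 5.7e-05) = 24180 rad/s
f₀ = ω₀/(2π) = 3.85 kHz

3.85 kHz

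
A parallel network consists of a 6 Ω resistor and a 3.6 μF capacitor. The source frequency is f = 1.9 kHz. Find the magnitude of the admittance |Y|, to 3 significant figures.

172 mS

ω = 2πf = 11940 rad/s
X_C = 1/(ωC) = 23.3 Ω
Parallel: admittances add. Y = 1/R + jωC
Y = (0.167 + j0.0430) S
|Y| = 0.172 S → |Z| = 1/|Y| = 5.81 Ω, ∠Z = −∠Y = -14.5°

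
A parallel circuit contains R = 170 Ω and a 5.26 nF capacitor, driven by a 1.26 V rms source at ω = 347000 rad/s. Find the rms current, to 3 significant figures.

X_C = 1/(ωC) = 548 Ω
Parallel: admittances add. Y = 1/R + jωC
Y = (0.00588 + j0.00183) S
|Y| = 0.00616 S → |Z| = 1/|Y| = 162 Ω, ∠Z = −∠Y = -17.2°
I = V/|Z| = 1.26/162 = 7.76 mA

7.76 mA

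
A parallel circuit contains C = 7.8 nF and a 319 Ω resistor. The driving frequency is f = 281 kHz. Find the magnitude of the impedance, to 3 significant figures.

ω = 2πf = 1.766e+06 rad/s
X_C = 1/(ωC) = 72.6 Ω
Parallel: admittances add. Y = 1/R + jωC
Y = (0.00313 + j0.0138) S
|Y| = 0.0141 S → |Z| = 1/|Y| = 70.8 Ω, ∠Z = −∠Y = -77.2°

70.8 Ω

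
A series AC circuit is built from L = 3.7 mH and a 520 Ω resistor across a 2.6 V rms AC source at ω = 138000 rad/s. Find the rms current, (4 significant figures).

X_L = ωL = 510.6 Ω
Z = 520.0 + j510.6 Ω
|Z| = √(520.0² + 510.6²) = 728.8 Ω
I = V/|Z| = 2.6/728.8 = 3.568 mA

3.568 mA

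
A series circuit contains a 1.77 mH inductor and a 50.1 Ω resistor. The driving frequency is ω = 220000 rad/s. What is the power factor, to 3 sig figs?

0.128

X_L = ωL = 389 Ω
Z = 50.1 + j389 Ω
|Z| = √(50.1² + 389²) = 393 Ω
∠Z = arctan(389/50.1) = 82.7°
cos φ = cos(82.7°) = 0.128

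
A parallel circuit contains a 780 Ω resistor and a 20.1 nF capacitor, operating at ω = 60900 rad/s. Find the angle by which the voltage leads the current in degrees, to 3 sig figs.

-43.7°

X_C = 1/(ωC) = 817 Ω
Parallel: admittances add. Y = 1/R + jωC
Y = (0.00128 + j0.00122) S
|Y| = 0.00177 S → |Z| = 1/|Y| = 564 Ω, ∠Z = −∠Y = -43.7°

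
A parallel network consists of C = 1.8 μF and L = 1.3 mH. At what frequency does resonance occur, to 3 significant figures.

3.29 kHz

ω₀ = 1/√(LC) = 1/√(0.0013 × 1.8e-06) = 20670 rad/s
f₀ = ω₀/(2π) = 3.29 kHz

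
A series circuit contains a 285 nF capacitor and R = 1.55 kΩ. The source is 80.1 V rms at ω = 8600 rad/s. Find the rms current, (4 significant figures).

X_C = 1/(ωC) = 408.0 Ω
Z = 1550 − j408.0 Ω
|Z| = √(1550² + 408.0²) = 1603 Ω
I = V/|Z| = 80.1/1603 = 49.98 mA

49.98 mA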